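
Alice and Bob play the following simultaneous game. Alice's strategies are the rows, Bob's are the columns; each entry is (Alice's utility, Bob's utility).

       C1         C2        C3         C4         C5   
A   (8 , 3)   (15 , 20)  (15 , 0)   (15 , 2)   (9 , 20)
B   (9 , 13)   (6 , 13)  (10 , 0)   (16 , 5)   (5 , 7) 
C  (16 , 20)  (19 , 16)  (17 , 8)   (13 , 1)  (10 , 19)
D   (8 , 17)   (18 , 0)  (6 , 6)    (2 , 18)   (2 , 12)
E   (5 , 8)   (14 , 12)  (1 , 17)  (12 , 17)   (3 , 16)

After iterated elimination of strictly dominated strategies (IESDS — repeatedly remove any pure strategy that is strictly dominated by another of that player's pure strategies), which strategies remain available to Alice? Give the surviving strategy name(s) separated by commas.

C

Alice's strategy D is strictly dominated by C (C1: 16>8, C2: 19>18, C3: 17>6, C4: 13>2, C5: 10>2) and is removed.
Alice's strategy E is strictly dominated by A (C1: 8>5, C2: 15>14, C3: 15>1, C4: 15>12, C5: 9>3) and is removed.
Column C3 is eliminated: C1 beats it against every remaining row (A: 3>0, B: 13>0, C: 20>8).
For Bob, C1 strictly dominates C4 on the remaining rows (A: 3>2, B: 13>5, C: 20>1); eliminate C4.
Alice's strategy A is strictly dominated by C (C1: 16>8, C2: 19>15, C5: 10>9) and is removed.
For Alice, C strictly dominates B on the remaining columns (C1: 16>9, C2: 19>6, C5: 10>5); eliminate B.
Bob's strategy C2 is strictly dominated by C1 (C: 20>16) and is removed.
For Bob, C1 strictly dominates C5 on the remaining rows (C: 20>19); eliminate C5.
Among the remaining strategies, none is strictly dominated by another pure strategy of the same player, so the elimination stops.
Surviving strategies — Alice: {C}; Bob: {C1}.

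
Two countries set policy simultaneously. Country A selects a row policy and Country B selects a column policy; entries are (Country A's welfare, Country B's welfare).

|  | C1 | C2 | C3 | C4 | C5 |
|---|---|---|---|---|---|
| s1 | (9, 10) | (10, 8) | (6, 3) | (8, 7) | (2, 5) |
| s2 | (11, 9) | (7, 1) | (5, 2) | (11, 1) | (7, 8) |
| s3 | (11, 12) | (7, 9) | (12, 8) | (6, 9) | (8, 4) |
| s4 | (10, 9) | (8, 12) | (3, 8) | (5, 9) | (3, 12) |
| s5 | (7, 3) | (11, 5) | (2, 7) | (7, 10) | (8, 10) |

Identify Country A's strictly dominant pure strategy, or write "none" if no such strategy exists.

s1 fails to dominate s2 at C1 (9<11).
s2 fails to dominate s1 at C2 (7<10).
s3 fails to dominate s1 at C2 (7<10).
s4 fails to dominate s1 at C2 (8<10).
s5 fails to dominate s1 at C1 (7<9).
No single strategy dominates all the others.

none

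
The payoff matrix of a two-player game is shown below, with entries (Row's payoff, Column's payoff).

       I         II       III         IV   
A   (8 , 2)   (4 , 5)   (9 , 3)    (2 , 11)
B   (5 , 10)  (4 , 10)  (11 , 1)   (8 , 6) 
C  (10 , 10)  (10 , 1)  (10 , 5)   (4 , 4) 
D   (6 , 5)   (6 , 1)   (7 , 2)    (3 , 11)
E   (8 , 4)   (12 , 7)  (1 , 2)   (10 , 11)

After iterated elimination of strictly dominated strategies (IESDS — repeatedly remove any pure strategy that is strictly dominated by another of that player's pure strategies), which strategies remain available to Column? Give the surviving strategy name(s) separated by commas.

I, IV

Row A is eliminated: C beats it against every remaining column (I: 10>8, II: 10>4, III: 10>9, IV: 4>2).
Row D is eliminated: C beats it against every remaining column (I: 10>6, II: 10>6, III: 10>7, IV: 4>3).
For Column, I strictly dominates III on the remaining rows (B: 10>1, C: 10>5, E: 4>2); eliminate III.
For Row, E strictly dominates B on the remaining columns (I: 8>5, II: 12>4, IV: 10>8); eliminate B.
Column's strategy II is strictly dominated by IV (C: 4>1, E: 11>7) and is removed.
Among the remaining strategies, none is strictly dominated by another pure strategy of the same player, so the elimination stops.
Surviving strategies — Row: {C, E}; Column: {I, IV}.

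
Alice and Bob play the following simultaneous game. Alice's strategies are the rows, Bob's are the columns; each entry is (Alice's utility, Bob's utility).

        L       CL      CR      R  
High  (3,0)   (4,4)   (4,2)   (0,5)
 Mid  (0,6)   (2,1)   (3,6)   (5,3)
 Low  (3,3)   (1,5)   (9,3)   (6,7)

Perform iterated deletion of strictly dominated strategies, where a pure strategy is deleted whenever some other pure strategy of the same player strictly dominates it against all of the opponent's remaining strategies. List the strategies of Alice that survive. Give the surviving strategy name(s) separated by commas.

Column CL is eliminated: R beats it against every remaining row (High: 5>4, Mid: 3>1, Low: 7>5).
For Alice, Low strictly dominates Mid on the remaining columns (L: 3>0, CR: 9>3, R: 6>5); eliminate Mid.
Bob's strategy L is strictly dominated by R (High: 5>0, Low: 7>3) and is removed.
Row High is eliminated: Low beats it against every remaining column (CR: 9>4, R: 6>0).
Column CR is eliminated: R beats it against every remaining row (Low: 7>3).
Among the remaining strategies, none is strictly dominated by another pure strategy of the same player, so the elimination stops.
Surviving strategies — Alice: {Low}; Bob: {R}.

Low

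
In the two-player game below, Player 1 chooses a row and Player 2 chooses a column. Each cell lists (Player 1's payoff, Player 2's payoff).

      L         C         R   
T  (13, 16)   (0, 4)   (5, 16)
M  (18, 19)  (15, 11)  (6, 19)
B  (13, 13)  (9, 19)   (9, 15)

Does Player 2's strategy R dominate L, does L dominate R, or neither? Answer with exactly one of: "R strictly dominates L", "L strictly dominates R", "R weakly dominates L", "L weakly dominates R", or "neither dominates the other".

Compare R to L across every action of Player 1: T: 16=16, M: 19=19, B: 15>13.
R is at least as good everywhere and strictly better somewhere (tied only at T, M), so R weakly but not strictly dominates L.

R weakly dominates L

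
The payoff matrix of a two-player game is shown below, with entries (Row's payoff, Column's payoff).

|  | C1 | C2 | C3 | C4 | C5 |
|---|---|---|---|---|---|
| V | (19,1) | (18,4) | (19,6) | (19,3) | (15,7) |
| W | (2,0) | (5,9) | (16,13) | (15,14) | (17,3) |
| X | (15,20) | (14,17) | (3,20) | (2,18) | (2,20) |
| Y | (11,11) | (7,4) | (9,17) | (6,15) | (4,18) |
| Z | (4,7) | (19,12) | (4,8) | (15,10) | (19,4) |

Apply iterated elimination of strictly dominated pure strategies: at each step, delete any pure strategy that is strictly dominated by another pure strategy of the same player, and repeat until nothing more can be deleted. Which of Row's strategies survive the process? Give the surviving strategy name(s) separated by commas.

Row X is eliminated: V beats it against every remaining column (C1: 19>15, C2: 18>14, C3: 19>3, C4: 19>2, C5: 15>2).
For Row, V strictly dominates Y on the remaining columns (C1: 19>11, C2: 18>7, C3: 19>9, C4: 19>6, C5: 15>4); eliminate Y.
Column C1 is eliminated: C2 beats it against every remaining row (V: 4>1, W: 9>0, Z: 12>7).
Among the remaining strategies, none is strictly dominated by another pure strategy of the same player, so the elimination stops.
Surviving strategies — Row: {V, W, Z}; Column: {C2, C3, C4, C5}.

V, W, Z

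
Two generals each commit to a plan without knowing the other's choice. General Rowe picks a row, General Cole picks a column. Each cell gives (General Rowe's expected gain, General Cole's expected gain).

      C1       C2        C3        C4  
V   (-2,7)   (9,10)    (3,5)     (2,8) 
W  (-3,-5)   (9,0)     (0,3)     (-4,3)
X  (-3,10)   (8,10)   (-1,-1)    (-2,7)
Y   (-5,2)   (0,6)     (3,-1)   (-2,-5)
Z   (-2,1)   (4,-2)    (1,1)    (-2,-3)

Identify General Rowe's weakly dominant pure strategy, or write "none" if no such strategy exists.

V vs W: C1: -2>-3, C2: 9=9, C3: 3>0, C4: 2>-4.
V vs X: C1: -2>-3, C2: 9>8, C3: 3>-1, C4: 2>-2.
V vs Y: C1: -2>-5, C2: 9>0, C3: 3=3, C4: 2>-2.
V vs Z: C1: -2=-2, C2: 9>4, C3: 3>1, C4: 2>-2.
V is at least as good as every other strategy against every opponent action, so it is weakly dominant.

V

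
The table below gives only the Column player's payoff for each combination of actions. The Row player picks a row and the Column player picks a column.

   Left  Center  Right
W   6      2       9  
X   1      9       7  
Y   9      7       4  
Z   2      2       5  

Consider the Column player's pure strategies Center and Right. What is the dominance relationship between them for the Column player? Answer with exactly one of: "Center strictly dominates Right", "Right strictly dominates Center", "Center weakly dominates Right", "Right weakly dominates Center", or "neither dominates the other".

Center's payoffs vs Right's, by the Row player's action — W: 2<9, X: 9>7, Y: 7>4, Z: 2<5.
Center does better at X, Y but worse at W, Z; neither strategy dominates the other.

neither dominates the other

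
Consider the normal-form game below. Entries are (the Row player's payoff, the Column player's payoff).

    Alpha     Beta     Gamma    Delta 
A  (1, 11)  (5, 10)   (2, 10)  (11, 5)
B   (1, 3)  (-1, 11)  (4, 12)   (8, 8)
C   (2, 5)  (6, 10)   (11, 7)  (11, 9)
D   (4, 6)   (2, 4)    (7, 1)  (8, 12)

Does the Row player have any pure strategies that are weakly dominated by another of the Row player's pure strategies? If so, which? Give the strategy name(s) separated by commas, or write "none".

A: dominated, since C does at least as well everywhere (Alpha: 2>1, Beta: 6>5, Gamma: 11>2, Delta: 11=11).
B: dominated, since C does at least as well everywhere (Alpha: 2>1, Beta: 6>-1, Gamma: 11>4, Delta: 11>8).
C is not dominated — it holds its own against A at Alpha (2>1); B at Alpha (2>1); D at Beta (6>2).
Nothing dominates D: A at Alpha (4>1); B at Alpha (4>1); C at Alpha (4>2).

A, B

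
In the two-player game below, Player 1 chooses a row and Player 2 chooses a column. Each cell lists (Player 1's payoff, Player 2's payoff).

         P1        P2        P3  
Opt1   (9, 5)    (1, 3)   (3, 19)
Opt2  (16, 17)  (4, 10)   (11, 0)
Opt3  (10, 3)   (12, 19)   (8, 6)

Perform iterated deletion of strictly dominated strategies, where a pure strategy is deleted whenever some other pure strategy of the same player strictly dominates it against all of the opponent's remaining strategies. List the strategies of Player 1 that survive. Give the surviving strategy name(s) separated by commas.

Row Opt1 is eliminated: Opt2 beats it against every remaining column (P1: 16>9, P2: 4>1, P3: 11>3).
Column P3 is eliminated: P2 beats it against every remaining row (Opt2: 10>0, Opt3: 19>6).
Among the remaining strategies, none is strictly dominated by another pure strategy of the same player, so the elimination stops.
Surviving strategies — Player 1: {Opt2, Opt3}; Player 2: {P1, P2}.

Opt2, Opt3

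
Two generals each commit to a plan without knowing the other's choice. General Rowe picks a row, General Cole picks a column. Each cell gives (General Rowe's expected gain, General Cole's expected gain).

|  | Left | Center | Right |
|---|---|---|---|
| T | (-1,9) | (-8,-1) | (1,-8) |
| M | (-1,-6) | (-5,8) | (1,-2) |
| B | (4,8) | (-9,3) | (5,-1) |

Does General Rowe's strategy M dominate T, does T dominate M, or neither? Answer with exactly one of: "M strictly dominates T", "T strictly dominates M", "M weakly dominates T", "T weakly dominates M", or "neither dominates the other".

M weakly dominates T

Compare M to T across each opponent action: Left: -1=-1, Center: -5>-8, Right: 1=1.
M is at least as good everywhere and strictly better somewhere (tied only at Left, Right), so M weakly but not strictly dominates T.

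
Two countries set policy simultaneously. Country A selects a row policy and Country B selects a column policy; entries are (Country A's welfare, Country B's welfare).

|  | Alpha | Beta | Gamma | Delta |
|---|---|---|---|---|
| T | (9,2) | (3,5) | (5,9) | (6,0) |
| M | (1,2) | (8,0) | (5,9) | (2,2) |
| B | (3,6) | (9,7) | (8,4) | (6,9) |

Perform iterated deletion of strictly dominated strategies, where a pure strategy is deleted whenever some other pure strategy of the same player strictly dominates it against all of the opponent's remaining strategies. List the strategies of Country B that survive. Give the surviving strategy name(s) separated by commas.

Beta, Gamma, Delta

For Country A, B strictly dominates M on the remaining columns (Alpha: 3>1, Beta: 9>8, Gamma: 8>5, Delta: 6>2); eliminate M.
For Country B, Beta strictly dominates Alpha on the remaining rows (T: 5>2, B: 7>6); eliminate Alpha.
Among the remaining strategies, none is strictly dominated by another pure strategy of the same player, so the elimination stops.
Surviving strategies — Country A: {T, B}; Country B: {Beta, Gamma, Delta}.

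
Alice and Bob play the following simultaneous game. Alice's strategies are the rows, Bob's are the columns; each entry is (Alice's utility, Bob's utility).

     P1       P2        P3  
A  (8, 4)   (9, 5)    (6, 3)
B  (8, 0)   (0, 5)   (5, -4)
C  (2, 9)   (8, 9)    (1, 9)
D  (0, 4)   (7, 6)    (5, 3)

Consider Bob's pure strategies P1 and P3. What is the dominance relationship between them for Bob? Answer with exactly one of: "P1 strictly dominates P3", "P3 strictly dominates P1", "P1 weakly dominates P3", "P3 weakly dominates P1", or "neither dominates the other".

P1 weakly dominates P3

P1's payoffs vs P3's, by Alice's action — A: 4>3, B: 0>-4, C: 9=9, D: 4>3.
P1 is at least as good everywhere and strictly better somewhere (tied only at C), so P1 weakly but not strictly dominates P3.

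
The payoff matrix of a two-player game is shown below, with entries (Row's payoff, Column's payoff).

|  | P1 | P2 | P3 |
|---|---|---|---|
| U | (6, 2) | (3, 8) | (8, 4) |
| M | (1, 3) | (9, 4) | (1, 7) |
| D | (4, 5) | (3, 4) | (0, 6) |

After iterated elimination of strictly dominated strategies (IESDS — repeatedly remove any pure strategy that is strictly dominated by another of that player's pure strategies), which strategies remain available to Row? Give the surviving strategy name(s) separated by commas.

Column's strategy P1 is strictly dominated by P3 (U: 4>2, M: 7>3, D: 6>5) and is removed.
Row's strategy D is strictly dominated by M (P2: 9>3, P3: 1>0) and is removed.
Among the remaining strategies, none is strictly dominated by another pure strategy of the same player, so the elimination stops.
Surviving strategies — Row: {U, M}; Column: {P2, P3}.

U, M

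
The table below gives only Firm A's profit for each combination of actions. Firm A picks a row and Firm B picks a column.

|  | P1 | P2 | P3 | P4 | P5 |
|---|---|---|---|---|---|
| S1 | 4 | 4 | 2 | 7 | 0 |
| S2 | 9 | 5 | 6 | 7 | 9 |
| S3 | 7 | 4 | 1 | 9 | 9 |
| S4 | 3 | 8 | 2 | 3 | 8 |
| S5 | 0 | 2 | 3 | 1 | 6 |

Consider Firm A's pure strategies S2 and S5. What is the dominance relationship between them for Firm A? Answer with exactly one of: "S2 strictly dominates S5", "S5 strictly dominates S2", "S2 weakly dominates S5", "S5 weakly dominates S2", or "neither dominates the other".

S2 strictly dominates S5

Compare S2 to S5 across each opponent action: P1: 9>0, P2: 5>2, P3: 6>3, P4: 7>1, P5: 9>6.
Every comparison favours S2, so S2 strictly dominates S5.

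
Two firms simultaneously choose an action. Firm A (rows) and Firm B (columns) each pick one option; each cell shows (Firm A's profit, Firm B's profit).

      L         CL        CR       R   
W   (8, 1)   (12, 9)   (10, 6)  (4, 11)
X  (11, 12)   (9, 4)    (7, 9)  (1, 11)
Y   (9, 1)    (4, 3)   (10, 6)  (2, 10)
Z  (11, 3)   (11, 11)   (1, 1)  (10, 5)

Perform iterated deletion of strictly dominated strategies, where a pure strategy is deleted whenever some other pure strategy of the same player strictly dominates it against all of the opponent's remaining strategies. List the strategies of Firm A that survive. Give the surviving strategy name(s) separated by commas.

W, X, Z

For Firm B, R strictly dominates CR on the remaining rows (W: 11>6, X: 11>9, Y: 10>6, Z: 5>1); eliminate CR.
For Firm A, Z strictly dominates Y on the remaining columns (L: 11>9, CL: 11>4, R: 10>2); eliminate Y.
Among the remaining strategies, none is strictly dominated by another pure strategy of the same player, so the elimination stops.
Surviving strategies — Firm A: {W, X, Z}; Firm B: {L, CL, R}.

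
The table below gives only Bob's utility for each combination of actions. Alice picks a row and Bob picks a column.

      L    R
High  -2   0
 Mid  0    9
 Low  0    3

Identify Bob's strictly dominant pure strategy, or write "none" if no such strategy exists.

R vs L: High: 0>-2, Mid: 9>0, Low: 3>0.
R strictly beats every other strategy against every opponent action, so it is strictly dominant.

R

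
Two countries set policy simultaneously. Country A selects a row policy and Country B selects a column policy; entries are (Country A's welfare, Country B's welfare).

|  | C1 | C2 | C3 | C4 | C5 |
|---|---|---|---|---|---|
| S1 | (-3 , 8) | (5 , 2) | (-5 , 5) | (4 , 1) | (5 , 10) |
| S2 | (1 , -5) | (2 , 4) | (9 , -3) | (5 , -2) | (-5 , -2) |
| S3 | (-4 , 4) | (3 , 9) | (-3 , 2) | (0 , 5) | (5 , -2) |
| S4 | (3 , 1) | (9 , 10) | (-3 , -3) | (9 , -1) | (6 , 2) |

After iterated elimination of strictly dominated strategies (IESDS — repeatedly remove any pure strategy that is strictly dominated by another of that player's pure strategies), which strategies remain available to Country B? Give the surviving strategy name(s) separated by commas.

C2

Country A's strategy S1 is strictly dominated by S4 (C1: 3>-3, C2: 9>5, C3: -3>-5, C4: 9>4, C5: 6>5) and is removed.
Country B's strategy C1 is strictly dominated by C2 (S2: 4>-5, S3: 9>4, S4: 10>1) and is removed.
Country B's strategy C3 is strictly dominated by C2 (S2: 4>-3, S3: 9>2, S4: 10>-3) and is removed.
Row S2 is eliminated: S4 beats it against every remaining column (C2: 9>2, C4: 9>5, C5: 6>-5).
Row S3 is eliminated: S4 beats it against every remaining column (C2: 9>3, C4: 9>0, C5: 6>5).
For Country B, C2 strictly dominates C4 on the remaining rows (S4: 10>-1); eliminate C4.
Country B's strategy C5 is strictly dominated by C2 (S4: 10>2) and is removed.
Among the remaining strategies, none is strictly dominated by another pure strategy of the same player, so the elimination stops.
Surviving strategies — Country A: {S4}; Country B: {C2}.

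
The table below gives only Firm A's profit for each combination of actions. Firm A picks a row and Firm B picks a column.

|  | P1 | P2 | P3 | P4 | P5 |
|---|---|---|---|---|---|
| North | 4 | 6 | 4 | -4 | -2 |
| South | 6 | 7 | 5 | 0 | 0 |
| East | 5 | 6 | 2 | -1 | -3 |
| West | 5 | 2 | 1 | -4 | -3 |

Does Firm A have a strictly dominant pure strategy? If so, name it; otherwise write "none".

South vs North: P1: 6>4, P2: 7>6, P3: 5>4, P4: 0>-4, P5: 0>-2.
South vs East: P1: 6>5, P2: 7>6, P3: 5>2, P4: 0>-1, P5: 0>-3.
South vs West: P1: 6>5, P2: 7>2, P3: 5>1, P4: 0>-4, P5: 0>-3.
South strictly beats every other strategy against every opponent action, so it is strictly dominant.

South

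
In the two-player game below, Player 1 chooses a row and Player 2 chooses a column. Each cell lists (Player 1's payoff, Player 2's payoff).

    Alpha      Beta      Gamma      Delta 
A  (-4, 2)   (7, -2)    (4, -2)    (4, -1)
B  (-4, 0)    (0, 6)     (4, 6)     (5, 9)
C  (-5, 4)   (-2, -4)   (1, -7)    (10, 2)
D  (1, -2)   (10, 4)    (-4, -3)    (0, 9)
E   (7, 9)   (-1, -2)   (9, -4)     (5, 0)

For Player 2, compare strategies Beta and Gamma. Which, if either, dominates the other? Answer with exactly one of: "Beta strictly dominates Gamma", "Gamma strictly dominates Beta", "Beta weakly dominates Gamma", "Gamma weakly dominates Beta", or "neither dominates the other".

Compare Beta to Gamma across every action of Player 1: A: -2=-2, B: 6=6, C: -4>-7, D: 4>-3, E: -2>-4.
Beta is at least as good everywhere and strictly better somewhere (tied only at A, B), so Beta weakly but not strictly dominates Gamma.

Beta weakly dominates Gamma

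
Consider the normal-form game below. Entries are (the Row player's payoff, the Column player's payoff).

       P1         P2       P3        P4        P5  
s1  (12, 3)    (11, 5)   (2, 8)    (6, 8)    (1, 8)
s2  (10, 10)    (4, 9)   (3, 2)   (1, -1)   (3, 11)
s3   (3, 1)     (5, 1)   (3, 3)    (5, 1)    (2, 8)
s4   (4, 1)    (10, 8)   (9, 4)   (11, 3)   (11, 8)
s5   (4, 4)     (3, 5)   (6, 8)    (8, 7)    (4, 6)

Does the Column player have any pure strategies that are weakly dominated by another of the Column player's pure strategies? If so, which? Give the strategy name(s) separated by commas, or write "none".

P1 is weakly dominated by P5 (s1: 8>3, s2: 11>10, s3: 8>1, s4: 8>1, s5: 6>4).
P2 is weakly dominated by P5 (s1: 8>5, s2: 11>9, s3: 8>1, s4: 8=8, s5: 6>5).
P3 is not dominated — it holds its own against P1 at s1 (8>3); P2 at s1 (8>5); P4 at s2 (2>-1); P5 at s5 (8>6).
P3 weakly dominates P4 — s1: 8=8, s2: 2>-1, s3: 3>1, s4: 4>3, s5: 8>7.
P5 is not dominated — it holds its own against P1 at s1 (8>3); P2 at s1 (8>5); P3 at s2 (11>2); P4 at s2 (11>-1).

P1, P2, P4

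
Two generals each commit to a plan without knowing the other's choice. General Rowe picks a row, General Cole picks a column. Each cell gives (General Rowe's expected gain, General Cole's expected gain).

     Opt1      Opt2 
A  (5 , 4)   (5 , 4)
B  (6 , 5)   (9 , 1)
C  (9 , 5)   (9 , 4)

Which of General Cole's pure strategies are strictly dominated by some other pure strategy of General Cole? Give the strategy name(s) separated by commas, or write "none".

Nothing dominates Opt1: Opt2 at A (4=4).
Opt2 is not dominated — it holds its own against Opt1 at A (4=4).

none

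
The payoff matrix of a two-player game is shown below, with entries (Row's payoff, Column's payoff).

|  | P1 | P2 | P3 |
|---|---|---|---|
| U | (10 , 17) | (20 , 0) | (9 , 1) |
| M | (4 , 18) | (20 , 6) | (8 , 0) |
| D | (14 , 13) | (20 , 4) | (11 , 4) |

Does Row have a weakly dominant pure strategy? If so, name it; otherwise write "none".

D vs U: P1: 14>10, P2: 20=20, P3: 11>9.
D vs M: P1: 14>4, P2: 20=20, P3: 11>8.
D is at least as good as every other strategy against every opponent action, so it is weakly dominant.

D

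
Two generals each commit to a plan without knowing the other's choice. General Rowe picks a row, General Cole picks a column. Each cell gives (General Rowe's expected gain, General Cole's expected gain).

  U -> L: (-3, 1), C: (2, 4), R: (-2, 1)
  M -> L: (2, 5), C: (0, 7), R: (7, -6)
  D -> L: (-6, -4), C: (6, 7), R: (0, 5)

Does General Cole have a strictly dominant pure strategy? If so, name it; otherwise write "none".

C

C vs L: U: 4>1, M: 7>5, D: 7>-4.
C vs R: U: 4>1, M: 7>-6, D: 7>5.
C strictly beats every other strategy against every opponent action, so it is strictly dominant.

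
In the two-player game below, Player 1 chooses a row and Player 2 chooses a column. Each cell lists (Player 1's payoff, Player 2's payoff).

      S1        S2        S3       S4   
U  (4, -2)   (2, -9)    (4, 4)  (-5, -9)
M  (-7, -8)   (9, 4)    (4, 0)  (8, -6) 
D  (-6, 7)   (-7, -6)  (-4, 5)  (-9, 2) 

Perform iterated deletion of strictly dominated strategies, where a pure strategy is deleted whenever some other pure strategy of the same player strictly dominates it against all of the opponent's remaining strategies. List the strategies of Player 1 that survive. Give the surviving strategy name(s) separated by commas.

U, M

Player 1's strategy D is strictly dominated by U (S1: 4>-6, S2: 2>-7, S3: 4>-4, S4: -5>-9) and is removed.
Column S1 is eliminated: S3 beats it against every remaining row (U: 4>-2, M: 0>-8).
Player 2's strategy S4 is strictly dominated by S3 (U: 4>-9, M: 0>-6) and is removed.
Among the remaining strategies, none is strictly dominated by another pure strategy of the same player, so the elimination stops.
Surviving strategies — Player 1: {U, M}; Player 2: {S2, S3}.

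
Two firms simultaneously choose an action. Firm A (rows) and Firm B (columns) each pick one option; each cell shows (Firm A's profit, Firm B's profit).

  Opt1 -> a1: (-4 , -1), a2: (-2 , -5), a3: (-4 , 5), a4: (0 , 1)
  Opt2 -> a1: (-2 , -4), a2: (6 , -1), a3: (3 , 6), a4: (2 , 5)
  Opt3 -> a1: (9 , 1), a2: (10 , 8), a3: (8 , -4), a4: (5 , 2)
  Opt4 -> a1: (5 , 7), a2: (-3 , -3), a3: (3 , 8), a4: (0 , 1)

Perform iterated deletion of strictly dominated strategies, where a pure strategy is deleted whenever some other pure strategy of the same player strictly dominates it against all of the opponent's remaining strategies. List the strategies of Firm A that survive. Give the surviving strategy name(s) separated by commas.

Row Opt1 is eliminated: Opt2 beats it against every remaining column (a1: -2>-4, a2: 6>-2, a3: 3>-4, a4: 2>0).
Row Opt2 is eliminated: Opt3 beats it against every remaining column (a1: 9>-2, a2: 10>6, a3: 8>3, a4: 5>2).
For Firm A, Opt3 strictly dominates Opt4 on the remaining columns (a1: 9>5, a2: 10>-3, a3: 8>3, a4: 5>0); eliminate Opt4.
Firm B's strategy a1 is strictly dominated by a2 (Opt3: 8>1) and is removed.
Column a3 is eliminated: a2 beats it against every remaining row (Opt3: 8>-4).
Firm B's strategy a4 is strictly dominated by a2 (Opt3: 8>2) and is removed.
Among the remaining strategies, none is strictly dominated by another pure strategy of the same player, so the elimination stops.
Surviving strategies — Firm A: {Opt3}; Firm B: {a2}.

Opt3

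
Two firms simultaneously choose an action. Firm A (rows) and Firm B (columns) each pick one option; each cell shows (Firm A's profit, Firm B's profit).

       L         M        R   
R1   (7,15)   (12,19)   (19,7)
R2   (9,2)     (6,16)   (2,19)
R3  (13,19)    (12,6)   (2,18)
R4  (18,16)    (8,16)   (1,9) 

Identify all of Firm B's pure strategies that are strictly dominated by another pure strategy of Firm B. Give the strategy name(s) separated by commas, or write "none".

L is not dominated — it holds its own against M at R3 (19>6); R at R1 (15>7).
M is not dominated — it holds its own against L at R1 (19>15); R at R1 (19>7).
Nothing dominates R: L at R2 (19>2); M at R2 (19>16).

none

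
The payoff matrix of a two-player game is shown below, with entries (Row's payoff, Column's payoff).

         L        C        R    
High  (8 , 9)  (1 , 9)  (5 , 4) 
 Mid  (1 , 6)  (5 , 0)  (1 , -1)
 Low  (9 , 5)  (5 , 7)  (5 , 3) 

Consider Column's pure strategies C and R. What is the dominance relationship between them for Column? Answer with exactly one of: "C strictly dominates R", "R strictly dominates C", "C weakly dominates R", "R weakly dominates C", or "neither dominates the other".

Compare C to R across each opponent action: High: 9>4, Mid: 0>-1, Low: 7>3.
C gives a strictly higher payoff against each opponent action, so C strictly dominates R.

C strictly dominates R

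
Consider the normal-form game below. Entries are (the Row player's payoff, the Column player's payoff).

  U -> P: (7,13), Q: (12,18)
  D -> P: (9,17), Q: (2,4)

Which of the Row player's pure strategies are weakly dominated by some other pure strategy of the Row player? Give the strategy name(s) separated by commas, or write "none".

none

U is not dominated — it holds its own against D at Q (12>2).
Nothing dominates D: U at P (9>7).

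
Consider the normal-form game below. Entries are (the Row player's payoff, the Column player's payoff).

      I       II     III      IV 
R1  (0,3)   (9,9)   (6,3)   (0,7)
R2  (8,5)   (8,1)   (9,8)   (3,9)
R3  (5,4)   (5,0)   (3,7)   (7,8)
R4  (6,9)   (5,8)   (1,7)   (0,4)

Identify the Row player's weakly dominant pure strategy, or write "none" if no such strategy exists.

none

R1 fails to dominate R2 at I (0<8).
R2 fails to dominate R1 at II (8<9).
R3 fails to dominate R1 at II (5<9).
R4 fails to dominate R1 at II (5<9).
No single strategy dominates all the others.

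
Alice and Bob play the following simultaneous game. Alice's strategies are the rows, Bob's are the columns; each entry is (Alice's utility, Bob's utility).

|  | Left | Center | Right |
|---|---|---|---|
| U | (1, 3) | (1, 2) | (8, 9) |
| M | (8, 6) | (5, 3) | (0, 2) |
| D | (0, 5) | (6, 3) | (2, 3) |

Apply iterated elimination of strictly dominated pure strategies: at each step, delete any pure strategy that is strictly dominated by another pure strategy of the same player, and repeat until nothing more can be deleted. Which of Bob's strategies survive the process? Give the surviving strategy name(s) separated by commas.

Left, Right

For Bob, Left strictly dominates Center on the remaining rows (U: 3>2, M: 6>3, D: 5>3); eliminate Center.
Alice's strategy D is strictly dominated by U (Left: 1>0, Right: 8>2) and is removed.
Among the remaining strategies, none is strictly dominated by another pure strategy of the same player, so the elimination stops.
Surviving strategies — Alice: {U, M}; Bob: {Left, Right}.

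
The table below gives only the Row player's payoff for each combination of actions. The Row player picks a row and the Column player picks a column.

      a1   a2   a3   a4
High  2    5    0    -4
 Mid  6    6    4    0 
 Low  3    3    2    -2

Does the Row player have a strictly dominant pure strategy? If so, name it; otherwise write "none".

Mid

Mid vs High: a1: 6>2, a2: 6>5, a3: 4>0, a4: 0>-4.
Mid vs Low: a1: 6>3, a2: 6>3, a3: 4>2, a4: 0>-2.
Mid strictly beats every other strategy against every opponent action, so it is strictly dominant.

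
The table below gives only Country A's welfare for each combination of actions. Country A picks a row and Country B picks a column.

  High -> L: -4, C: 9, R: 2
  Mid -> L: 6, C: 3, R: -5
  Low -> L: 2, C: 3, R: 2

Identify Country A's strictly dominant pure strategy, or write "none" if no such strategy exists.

none

High fails to dominate Mid at L (-4<6).
Mid fails to dominate High at C (3<9).
Low fails to dominate High at C (3<9).
No single strategy dominates all the others.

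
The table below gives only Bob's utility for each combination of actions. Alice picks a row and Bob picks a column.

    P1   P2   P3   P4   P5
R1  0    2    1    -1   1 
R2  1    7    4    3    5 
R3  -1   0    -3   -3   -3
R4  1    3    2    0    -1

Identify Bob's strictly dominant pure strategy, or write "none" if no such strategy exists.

P2

P2 vs P1: R1: 2>0, R2: 7>1, R3: 0>-1, R4: 3>1.
P2 vs P3: R1: 2>1, R2: 7>4, R3: 0>-3, R4: 3>2.
P2 vs P4: R1: 2>-1, R2: 7>3, R3: 0>-3, R4: 3>0.
P2 vs P5: R1: 2>1, R2: 7>5, R3: 0>-3, R4: 3>-1.
P2 strictly beats every other strategy against every opponent action, so it is strictly dominant.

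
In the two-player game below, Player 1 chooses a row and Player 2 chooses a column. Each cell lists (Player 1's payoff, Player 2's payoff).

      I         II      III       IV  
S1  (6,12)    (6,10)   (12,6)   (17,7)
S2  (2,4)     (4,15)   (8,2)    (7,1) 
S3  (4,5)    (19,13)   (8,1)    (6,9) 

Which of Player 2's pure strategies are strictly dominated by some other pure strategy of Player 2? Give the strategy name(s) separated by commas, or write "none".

Nothing dominates I: II at S1 (12>10); III at S1 (12>6); IV at S1 (12>7).
Nothing dominates II: I at S2 (15>4); III at S1 (10>6); IV at S1 (10>7).
III: dominated, since I does at least as well everywhere (S1: 12>6, S2: 4>2, S3: 5>1).
IV: dominated, since II does at least as well everywhere (S1: 10>7, S2: 15>1, S3: 13>9).

III, IV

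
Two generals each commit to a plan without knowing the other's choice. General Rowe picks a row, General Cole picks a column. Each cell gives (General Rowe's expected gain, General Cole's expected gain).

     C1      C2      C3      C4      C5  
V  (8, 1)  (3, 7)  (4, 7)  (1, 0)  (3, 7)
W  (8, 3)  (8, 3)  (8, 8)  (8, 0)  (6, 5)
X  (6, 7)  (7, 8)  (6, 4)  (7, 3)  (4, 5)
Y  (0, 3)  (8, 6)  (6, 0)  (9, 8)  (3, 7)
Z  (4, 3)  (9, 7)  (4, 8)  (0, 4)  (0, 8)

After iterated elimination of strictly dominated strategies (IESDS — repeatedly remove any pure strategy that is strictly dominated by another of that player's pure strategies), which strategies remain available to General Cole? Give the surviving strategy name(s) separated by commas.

Row X is eliminated: W beats it against every remaining column (C1: 8>6, C2: 8>7, C3: 8>6, C4: 8>7, C5: 6>4).
For General Cole, C5 strictly dominates C1 on the remaining rows (V: 7>1, W: 5>3, Y: 7>3, Z: 8>3); eliminate C1.
Row V is eliminated: W beats it against every remaining column (C2: 8>3, C3: 8>4, C4: 8>1, C5: 6>3).
For General Cole, C5 strictly dominates C2 on the remaining rows (W: 5>3, Y: 7>6, Z: 8>7); eliminate C2.
General Rowe's strategy Z is strictly dominated by W (C3: 8>4, C4: 8>0, C5: 6>0) and is removed.
Among the remaining strategies, none is strictly dominated by another pure strategy of the same player, so the elimination stops.
Surviving strategies — General Rowe: {W, Y}; General Cole: {C3, C4, C5}.

C3, C4, C5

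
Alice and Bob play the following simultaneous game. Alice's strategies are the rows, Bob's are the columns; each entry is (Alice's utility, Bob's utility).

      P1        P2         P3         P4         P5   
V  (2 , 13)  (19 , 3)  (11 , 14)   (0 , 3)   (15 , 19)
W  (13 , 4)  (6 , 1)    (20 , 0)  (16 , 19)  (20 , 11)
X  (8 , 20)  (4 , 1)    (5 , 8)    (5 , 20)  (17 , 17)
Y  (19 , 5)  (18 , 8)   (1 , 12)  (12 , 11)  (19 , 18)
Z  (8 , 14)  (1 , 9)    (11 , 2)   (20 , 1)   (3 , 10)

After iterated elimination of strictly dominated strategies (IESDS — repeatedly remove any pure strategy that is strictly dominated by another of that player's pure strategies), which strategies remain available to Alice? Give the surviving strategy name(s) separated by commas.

W, Y, Z

Row X is eliminated: W beats it against every remaining column (P1: 13>8, P2: 6>4, P3: 20>5, P4: 16>5, P5: 20>17).
Column P2 is eliminated: P5 beats it against every remaining row (V: 19>3, W: 11>1, Y: 18>8, Z: 10>9).
Row V is eliminated: W beats it against every remaining column (P1: 13>2, P3: 20>11, P4: 16>0, P5: 20>15).
For Bob, P5 strictly dominates P3 on the remaining rows (W: 11>0, Y: 18>12, Z: 10>2); eliminate P3.
Among the remaining strategies, none is strictly dominated by another pure strategy of the same player, so the elimination stops.
Surviving strategies — Alice: {W, Y, Z}; Bob: {P1, P4, P5}.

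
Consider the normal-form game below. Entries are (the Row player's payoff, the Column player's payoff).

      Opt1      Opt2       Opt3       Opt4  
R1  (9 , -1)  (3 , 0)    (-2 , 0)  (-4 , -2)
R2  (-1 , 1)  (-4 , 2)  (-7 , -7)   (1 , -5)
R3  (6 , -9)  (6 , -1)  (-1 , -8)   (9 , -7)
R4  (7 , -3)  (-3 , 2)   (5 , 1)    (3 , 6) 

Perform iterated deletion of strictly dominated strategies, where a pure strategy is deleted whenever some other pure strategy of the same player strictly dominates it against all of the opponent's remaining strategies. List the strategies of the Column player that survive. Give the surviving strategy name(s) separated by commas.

For the Row player, R3 strictly dominates R2 on the remaining columns (Opt1: 6>-1, Opt2: 6>-4, Opt3: -1>-7, Opt4: 9>1); eliminate R2.
Column Opt1 is eliminated: Opt2 beats it against every remaining row (R1: 0>-1, R3: -1>-9, R4: 2>-3).
The Row player's strategy R1 is strictly dominated by R3 (Opt2: 6>3, Opt3: -1>-2, Opt4: 9>-4) and is removed.
The Column player's strategy Opt3 is strictly dominated by Opt2 (R3: -1>-8, R4: 2>1) and is removed.
The Row player's strategy R4 is strictly dominated by R3 (Opt2: 6>-3, Opt4: 9>3) and is removed.
The Column player's strategy Opt4 is strictly dominated by Opt2 (R3: -1>-7) and is removed.
Among the remaining strategies, none is strictly dominated by another pure strategy of the same player, so the elimination stops.
Surviving strategies — the Row player: {R3}; the Column player: {Opt2}.

Opt2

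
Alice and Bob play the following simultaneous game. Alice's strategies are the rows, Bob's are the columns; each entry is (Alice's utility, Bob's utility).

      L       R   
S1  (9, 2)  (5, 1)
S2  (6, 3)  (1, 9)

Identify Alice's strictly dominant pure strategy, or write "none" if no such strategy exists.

S1

S1 vs S2: L: 9>6, R: 5>1.
S1 strictly beats every other strategy against every opponent action, so it is strictly dominant.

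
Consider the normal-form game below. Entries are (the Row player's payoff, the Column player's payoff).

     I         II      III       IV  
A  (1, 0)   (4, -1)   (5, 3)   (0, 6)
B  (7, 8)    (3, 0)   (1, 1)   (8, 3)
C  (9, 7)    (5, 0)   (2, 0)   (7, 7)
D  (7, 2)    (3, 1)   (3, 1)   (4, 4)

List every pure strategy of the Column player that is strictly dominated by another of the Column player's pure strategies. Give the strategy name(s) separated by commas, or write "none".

I: no other strategy beats it everywhere (II at A (0>-1); III at B (8>1); IV at B (8>3)).
II is strictly dominated by I (A: 0>-1, B: 8>0, C: 7>0, D: 2>1).
III: dominated, since IV does at least as well everywhere (A: 6>3, B: 3>1, C: 7>0, D: 4>1).
IV is not dominated — it holds its own against I at A (6>0); II at A (6>-1); III at A (6>3).

II, III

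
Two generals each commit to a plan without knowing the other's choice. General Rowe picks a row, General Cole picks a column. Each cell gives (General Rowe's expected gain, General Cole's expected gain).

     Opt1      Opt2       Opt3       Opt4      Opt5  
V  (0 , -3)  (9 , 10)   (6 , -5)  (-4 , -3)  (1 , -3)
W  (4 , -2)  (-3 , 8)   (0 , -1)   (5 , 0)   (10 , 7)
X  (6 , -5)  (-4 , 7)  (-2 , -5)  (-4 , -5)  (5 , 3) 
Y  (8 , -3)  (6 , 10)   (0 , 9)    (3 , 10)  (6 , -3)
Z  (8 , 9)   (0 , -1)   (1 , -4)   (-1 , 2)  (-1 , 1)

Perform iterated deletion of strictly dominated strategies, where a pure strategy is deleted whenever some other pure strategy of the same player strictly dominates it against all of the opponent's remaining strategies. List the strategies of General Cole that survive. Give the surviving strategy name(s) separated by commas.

Opt1, Opt2, Opt4, Opt5

Row X is eliminated: Y beats it against every remaining column (Opt1: 8>6, Opt2: 6>-4, Opt3: 0>-2, Opt4: 3>-4, Opt5: 6>5).
Column Opt3 is eliminated: Opt2 beats it against every remaining row (V: 10>-5, W: 8>-1, Y: 10>9, Z: -1>-4).
Among the remaining strategies, none is strictly dominated by another pure strategy of the same player, so the elimination stops.
Surviving strategies — General Rowe: {V, W, Y, Z}; General Cole: {Opt1, Opt2, Opt4, Opt5}.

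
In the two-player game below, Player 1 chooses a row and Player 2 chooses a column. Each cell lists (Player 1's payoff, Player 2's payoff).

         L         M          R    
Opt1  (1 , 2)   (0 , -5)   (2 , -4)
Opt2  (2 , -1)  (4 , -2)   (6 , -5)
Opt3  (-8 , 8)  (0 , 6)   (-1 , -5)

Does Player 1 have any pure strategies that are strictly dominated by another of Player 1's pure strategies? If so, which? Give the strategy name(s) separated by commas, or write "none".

Opt2 strictly dominates Opt1 — L: 2>1, M: 4>0, R: 6>2.
Nothing dominates Opt2: Opt1 at L (2>1); Opt3 at L (2>-8).
Opt3: dominated, since Opt2 does at least as well everywhere (L: 2>-8, M: 4>0, R: 6>-1).

Opt1, Opt3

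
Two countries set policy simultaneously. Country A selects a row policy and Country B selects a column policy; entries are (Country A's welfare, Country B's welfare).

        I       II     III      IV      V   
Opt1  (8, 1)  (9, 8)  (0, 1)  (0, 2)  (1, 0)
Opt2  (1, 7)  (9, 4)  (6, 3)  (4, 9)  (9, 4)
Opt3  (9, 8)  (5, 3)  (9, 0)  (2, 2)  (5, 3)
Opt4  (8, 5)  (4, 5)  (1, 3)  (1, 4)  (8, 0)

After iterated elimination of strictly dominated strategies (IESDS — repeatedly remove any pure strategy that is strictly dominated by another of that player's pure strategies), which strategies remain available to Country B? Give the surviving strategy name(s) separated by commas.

Column III is eliminated: II beats it against every remaining row (Opt1: 8>1, Opt2: 4>3, Opt3: 3>0, Opt4: 5>3).
Column V is eliminated: I beats it against every remaining row (Opt1: 1>0, Opt2: 7>4, Opt3: 8>3, Opt4: 5>0).
Country A's strategy Opt4 is strictly dominated by Opt3 (I: 9>8, II: 5>4, IV: 2>1) and is removed.
Among the remaining strategies, none is strictly dominated by another pure strategy of the same player, so the elimination stops.
Surviving strategies — Country A: {Opt1, Opt2, Opt3}; Country B: {I, II, IV}.

I, II, IV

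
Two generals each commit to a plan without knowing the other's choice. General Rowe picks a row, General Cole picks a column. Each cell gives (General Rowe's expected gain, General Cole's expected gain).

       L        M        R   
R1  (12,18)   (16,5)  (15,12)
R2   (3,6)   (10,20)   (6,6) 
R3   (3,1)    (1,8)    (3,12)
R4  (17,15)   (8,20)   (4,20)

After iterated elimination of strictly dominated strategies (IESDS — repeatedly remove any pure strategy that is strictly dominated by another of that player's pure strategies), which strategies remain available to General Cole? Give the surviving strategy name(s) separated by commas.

For General Rowe, R1 strictly dominates R2 on the remaining columns (L: 12>3, M: 16>10, R: 15>6); eliminate R2.
For General Rowe, R1 strictly dominates R3 on the remaining columns (L: 12>3, M: 16>1, R: 15>3); eliminate R3.
Among the remaining strategies, none is strictly dominated by another pure strategy of the same player, so the elimination stops.
Surviving strategies — General Rowe: {R1, R4}; General Cole: {L, M, R}.

L, M, R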